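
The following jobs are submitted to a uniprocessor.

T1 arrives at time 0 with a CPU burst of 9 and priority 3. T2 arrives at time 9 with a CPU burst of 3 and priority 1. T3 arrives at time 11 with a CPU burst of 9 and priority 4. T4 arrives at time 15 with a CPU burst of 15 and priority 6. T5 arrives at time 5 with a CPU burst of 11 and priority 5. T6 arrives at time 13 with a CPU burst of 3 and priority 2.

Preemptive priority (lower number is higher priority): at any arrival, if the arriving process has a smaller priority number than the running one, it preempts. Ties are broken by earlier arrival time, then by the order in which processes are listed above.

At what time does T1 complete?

9

Timeline: | T1 0-9 | T2 9-12 | T3 12-13 | T6 13-16 | T3 16-24 | T5 24-35 | T4 35-50 |
Completion: T1=9  T2=12  T3=24  T4=50  T5=35  T6=16
Turnaround (C−A): T1=9  T2=3  T3=13  T4=35  T5=30  T6=3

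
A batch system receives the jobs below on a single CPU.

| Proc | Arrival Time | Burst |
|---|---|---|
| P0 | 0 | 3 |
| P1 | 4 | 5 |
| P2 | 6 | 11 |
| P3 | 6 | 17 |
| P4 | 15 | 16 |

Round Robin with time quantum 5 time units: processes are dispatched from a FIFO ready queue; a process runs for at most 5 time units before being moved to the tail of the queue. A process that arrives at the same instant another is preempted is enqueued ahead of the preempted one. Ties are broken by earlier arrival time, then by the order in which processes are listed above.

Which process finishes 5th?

Timeline: | P0 0-3 | idle 3-4 | P1 4-9 | P2 9-14 | P3 14-19 | P2 19-24 | P4 24-29 | P3 29-34 | P2 34-35 | P4 35-40 | P3 40-45 | P4 45-50 | P3 50-52 | P4 52-53 |
Completion: P0=3  P1=9  P2=35  P3=52  P4=53
Turnaround (C−A): P0=3  P1=5  P2=29  P3=46  P4=38
Finish order: P0 → P1 → P2 → P3 → P4

P4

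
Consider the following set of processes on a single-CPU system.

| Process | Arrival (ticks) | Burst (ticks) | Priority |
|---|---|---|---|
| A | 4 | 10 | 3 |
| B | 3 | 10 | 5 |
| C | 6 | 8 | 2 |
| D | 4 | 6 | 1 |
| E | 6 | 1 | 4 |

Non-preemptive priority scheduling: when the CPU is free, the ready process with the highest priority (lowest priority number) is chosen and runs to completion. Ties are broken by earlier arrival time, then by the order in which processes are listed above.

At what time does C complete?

Timeline: | idle 0-3 | B 3-13 | D 13-19 | C 19-27 | A 27-37 | E 37-38 |
Completion: A=37  B=13  C=27  D=19  E=38
Turnaround (C−A): A=33  B=10  C=21  D=15  E=32

27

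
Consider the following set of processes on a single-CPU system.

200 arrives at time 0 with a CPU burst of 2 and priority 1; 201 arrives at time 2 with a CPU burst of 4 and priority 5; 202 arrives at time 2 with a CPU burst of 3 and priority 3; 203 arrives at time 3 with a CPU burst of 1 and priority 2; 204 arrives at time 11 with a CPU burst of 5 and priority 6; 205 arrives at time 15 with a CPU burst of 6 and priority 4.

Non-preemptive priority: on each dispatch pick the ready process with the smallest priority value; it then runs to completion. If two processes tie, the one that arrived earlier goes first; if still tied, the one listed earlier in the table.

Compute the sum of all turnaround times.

28

Schedule: | 200 0-2 | 202 2-5 | 203 5-6 | 201 6-10 | idle 10-11 | 204 11-16 | 205 16-22 |
Completion: 200=2  201=10  202=5  203=6  204=16  205=22
Turnaround (C−A): 200=2  201=8  202=3  203=3  204=5  205=7
Turnaround = completion − arrival: 200=2, 201=8, 202=3, 203=3, 204=5, 205=7
Total turnaround = 2 + 8 + 3 + 3 + 5 + 7 = 28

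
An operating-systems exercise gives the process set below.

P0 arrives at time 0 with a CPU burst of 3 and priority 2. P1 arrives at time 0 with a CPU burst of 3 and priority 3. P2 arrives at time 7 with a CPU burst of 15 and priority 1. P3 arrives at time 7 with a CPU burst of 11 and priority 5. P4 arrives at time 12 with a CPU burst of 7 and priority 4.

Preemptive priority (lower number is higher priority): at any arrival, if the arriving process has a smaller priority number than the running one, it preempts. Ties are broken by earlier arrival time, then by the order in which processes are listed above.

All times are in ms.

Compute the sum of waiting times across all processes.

Schedule: | P0 0-3 | P1 3-6 | idle 6-7 | P2 7-22 | P4 22-29 | P3 29-40 |
Completion: P0=3  P1=6  P2=22  P3=40  P4=29
Waiting = turnaround − burst: P0=0, P1=3, P2=0, P3=22, P4=10
Total waiting = 0 + 3 + 0 + 22 + 10 = 35

35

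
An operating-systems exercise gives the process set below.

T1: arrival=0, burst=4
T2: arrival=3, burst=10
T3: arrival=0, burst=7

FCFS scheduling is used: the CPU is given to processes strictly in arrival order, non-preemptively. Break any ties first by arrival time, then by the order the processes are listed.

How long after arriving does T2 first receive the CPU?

Timeline: | T1 0-4 | T3 4-11 | T2 11-21 |
Completion: T1=4  T2=21  T3=11
Response(T2) = first start − arrival = 11 − 3 = 8

8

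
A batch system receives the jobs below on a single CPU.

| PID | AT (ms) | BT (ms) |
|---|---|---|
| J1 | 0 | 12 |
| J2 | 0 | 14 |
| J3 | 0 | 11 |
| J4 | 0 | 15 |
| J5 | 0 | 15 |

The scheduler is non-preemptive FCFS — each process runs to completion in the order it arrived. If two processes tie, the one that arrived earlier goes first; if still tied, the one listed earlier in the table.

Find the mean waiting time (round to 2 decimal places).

25.40

Schedule: | J1 0-12 | J2 12-26 | J3 26-37 | J4 37-52 | J5 52-67 |
Completion: J1=12  J2=26  J3=37  J4=52  J5=67
Turnaround (C−A): J1=12  J2=26  J3=37  J4=52  J5=67
Waiting times: J1=0, J2=12, J3=26, J4=37, J5=52
Average waiting = (0+12+26+37+52) / 5 = 127/5 = 25.40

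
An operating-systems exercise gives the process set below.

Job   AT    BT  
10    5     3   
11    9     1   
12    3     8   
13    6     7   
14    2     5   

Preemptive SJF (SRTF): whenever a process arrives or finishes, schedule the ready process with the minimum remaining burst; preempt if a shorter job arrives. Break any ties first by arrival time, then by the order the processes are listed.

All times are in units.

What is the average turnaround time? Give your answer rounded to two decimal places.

9.40

Schedule: | idle 0-2 | 14 2-7 | 10 7-10 | 11 10-11 | 13 11-18 | 12 18-26 |
Completion: 10=10  11=11  12=26  13=18  14=7
Turnaround times: 10=5, 11=2, 12=23, 13=12, 14=5
Average turnaround = (5+2+23+12+5) / 5 = 47/5 = 9.40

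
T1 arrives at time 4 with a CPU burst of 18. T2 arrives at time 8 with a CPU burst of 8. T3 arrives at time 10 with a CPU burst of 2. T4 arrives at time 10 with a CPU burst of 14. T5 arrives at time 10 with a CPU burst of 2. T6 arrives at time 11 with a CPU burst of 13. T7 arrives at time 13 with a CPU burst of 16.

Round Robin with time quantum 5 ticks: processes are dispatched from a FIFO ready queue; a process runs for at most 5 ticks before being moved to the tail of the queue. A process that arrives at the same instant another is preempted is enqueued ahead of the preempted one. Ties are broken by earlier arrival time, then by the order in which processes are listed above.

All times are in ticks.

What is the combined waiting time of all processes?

231

Schedule: | idle 0-4 | T1 4-9 | T2 9-14 | T1 14-19 | T3 19-21 | T4 21-26 | T5 26-28 | T6 28-33 | T7 33-38 | T2 38-41 | T1 41-46 | T4 46-51 | T6 51-56 | T7 56-61 | T1 61-64 | T4 64-68 | T6 68-71 | T7 71-77 |
Completion: T1=64  T2=41  T3=21  T4=68  T5=28  T6=71  T7=77
Turnaround (C−A): T1=60  T2=33  T3=11  T4=58  T5=18  T6=60  T7=64
Waiting = turnaround − burst: T1=42, T2=25, T3=9, T4=44, T5=16, T6=47, T7=48
Total waiting = 42 + 25 + 9 + 44 + 16 + 47 + 48 = 231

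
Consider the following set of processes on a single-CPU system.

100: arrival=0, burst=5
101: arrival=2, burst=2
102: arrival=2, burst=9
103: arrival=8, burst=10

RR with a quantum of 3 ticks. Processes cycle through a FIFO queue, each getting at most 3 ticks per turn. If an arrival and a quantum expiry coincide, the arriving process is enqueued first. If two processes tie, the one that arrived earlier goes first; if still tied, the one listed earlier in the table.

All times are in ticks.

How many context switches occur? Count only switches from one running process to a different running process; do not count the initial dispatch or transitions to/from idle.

Schedule: | 100 0-3 | 101 3-5 | 102 5-8 | 100 8-10 | 103 10-13 | 102 13-16 | 103 16-19 | 102 19-22 | 103 22-26 |
Completion: 100=10  101=5  102=22  103=26
Turnaround (C−A): 100=10  101=3  102=20  103=18

8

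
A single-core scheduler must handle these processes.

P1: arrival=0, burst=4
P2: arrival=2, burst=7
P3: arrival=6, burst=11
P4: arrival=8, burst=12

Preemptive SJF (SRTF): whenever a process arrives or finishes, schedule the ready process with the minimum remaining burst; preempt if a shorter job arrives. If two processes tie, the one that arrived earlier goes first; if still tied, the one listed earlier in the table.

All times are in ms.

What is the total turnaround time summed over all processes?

Schedule: | P1 0-4 | P2 4-11 | P3 11-22 | P4 22-34 |
Completion: P1=4  P2=11  P3=22  P4=34
Turnaround = completion − arrival: P1=4, P2=9, P3=16, P4=26
Total turnaround = 4 + 9 + 16 + 26 = 55

55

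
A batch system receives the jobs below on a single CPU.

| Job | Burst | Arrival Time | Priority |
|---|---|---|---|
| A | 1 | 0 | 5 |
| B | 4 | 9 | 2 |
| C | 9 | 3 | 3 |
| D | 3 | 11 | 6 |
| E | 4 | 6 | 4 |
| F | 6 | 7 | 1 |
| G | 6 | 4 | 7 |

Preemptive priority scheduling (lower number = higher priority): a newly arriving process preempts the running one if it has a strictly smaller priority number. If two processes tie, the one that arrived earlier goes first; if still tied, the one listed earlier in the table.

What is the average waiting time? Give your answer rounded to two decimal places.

10.00

Timeline: | A 0-1 | idle 1-3 | C 3-7 | F 7-13 | B 13-17 | C 17-22 | E 22-26 | D 26-29 | G 29-35 |
Completion: A=1  B=17  C=22  D=29  E=26  F=13  G=35
Waiting times: A=0, B=4, C=10, D=15, E=16, F=0, G=25
Average waiting = (0+4+10+15+16+0+25) / 7 = 70/7 = 10.00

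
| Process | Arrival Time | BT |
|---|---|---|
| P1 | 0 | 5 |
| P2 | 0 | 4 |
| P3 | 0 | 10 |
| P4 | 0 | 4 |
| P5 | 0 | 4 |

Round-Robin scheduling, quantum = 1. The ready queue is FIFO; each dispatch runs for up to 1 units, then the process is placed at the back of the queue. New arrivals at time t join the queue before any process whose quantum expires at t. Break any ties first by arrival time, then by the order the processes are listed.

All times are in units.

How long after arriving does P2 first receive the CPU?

1

Timeline: | P1 0-1 | P2 1-2 | P3 2-3 | P4 3-4 | P5 4-5 | P1 5-6 | P2 6-7 | P3 7-8 | P4 8-9 | P5 9-10 | P1 10-11 | P2 11-12 | P3 12-13 | P4 13-14 | P5 14-15 | P1 15-16 | P2 16-17 | P3 17-18 | P4 18-19 | P5 19-20 | P1 20-21 | P3 21-27 |
Completion: P1=21  P2=17  P3=27  P4=19  P5=20
Turnaround (C−A): P1=21  P2=17  P3=27  P4=19  P5=20
Response(P2) = first start − arrival = 1 − 0 = 1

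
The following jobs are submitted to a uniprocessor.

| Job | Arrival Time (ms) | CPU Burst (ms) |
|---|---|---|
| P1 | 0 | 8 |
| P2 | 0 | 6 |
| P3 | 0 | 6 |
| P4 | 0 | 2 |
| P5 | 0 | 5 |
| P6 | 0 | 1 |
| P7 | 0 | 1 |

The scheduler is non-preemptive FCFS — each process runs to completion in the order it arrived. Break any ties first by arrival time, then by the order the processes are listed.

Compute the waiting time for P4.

Gantt: | P1 0-8 | P2 8-14 | P3 14-20 | P4 20-22 | P5 22-27 | P6 27-28 | P7 28-29 |
Completion: P1=8  P2=14  P3=20  P4=22  P5=27  P6=28  P7=29
Waiting(P4) = turnaround − burst = 22 − 2 = 20

20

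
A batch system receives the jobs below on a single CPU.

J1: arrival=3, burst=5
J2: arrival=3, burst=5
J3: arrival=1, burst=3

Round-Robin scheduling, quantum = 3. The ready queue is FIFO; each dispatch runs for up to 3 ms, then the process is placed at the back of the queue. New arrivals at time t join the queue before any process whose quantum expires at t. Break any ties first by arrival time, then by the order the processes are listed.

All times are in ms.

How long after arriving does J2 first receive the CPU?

Schedule: | idle 0-1 | J3 1-4 | J1 4-7 | J2 7-10 | J1 10-12 | J2 12-14 |
Completion: J1=12  J2=14  J3=4
Response(J2) = first start − arrival = 7 − 3 = 4

4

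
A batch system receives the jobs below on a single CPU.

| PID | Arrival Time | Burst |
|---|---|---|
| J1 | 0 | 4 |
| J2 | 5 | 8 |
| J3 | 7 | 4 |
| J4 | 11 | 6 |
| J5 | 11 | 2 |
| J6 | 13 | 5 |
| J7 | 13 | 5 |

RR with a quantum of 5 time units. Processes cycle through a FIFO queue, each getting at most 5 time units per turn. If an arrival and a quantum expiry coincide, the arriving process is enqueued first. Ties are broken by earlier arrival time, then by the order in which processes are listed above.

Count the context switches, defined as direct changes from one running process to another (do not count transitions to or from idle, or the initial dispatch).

Gantt: | J1 0-4 | idle 4-5 | J2 5-10 | J3 10-14 | J2 14-17 | J4 17-22 | J5 22-24 | J6 24-29 | J7 29-34 | J4 34-35 |
Completion: J1=4  J2=17  J3=14  J4=35  J5=24  J6=29  J7=34
Turnaround (C−A): J1=4  J2=12  J3=7  J4=24  J5=13  J6=16  J7=21

7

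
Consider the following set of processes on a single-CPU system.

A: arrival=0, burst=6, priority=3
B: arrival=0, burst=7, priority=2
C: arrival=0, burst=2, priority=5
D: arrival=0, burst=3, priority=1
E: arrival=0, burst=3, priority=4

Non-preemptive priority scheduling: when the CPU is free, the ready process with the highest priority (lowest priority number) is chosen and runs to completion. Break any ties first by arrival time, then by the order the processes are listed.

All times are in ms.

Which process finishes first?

D

Gantt: | D 0-3 | B 3-10 | A 10-16 | E 16-19 | C 19-21 |
Completion: A=16  B=10  C=21  D=3  E=19
Finish order: D → B → A → E → C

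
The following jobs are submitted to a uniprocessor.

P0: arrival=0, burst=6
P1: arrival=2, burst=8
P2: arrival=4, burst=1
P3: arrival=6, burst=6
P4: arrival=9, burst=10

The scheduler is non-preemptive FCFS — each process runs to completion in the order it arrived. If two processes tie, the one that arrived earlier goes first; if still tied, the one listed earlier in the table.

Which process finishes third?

Gantt: | P0 0-6 | P1 6-14 | P2 14-15 | P3 15-21 | P4 21-31 |
Completion: P0=6  P1=14  P2=15  P3=21  P4=31
Turnaround (C−A): P0=6  P1=12  P2=11  P3=15  P4=22
Finish order: P0 → P1 → P2 → P3 → P4

P2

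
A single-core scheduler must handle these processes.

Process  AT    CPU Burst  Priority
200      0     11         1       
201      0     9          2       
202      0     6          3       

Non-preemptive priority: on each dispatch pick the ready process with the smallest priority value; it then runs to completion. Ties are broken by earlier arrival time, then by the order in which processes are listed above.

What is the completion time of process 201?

20

Timeline: | 200 0-11 | 201 11-20 | 202 20-26 |
Completion: 200=11  201=20  202=26
Turnaround (C−A): 200=11  201=20  202=26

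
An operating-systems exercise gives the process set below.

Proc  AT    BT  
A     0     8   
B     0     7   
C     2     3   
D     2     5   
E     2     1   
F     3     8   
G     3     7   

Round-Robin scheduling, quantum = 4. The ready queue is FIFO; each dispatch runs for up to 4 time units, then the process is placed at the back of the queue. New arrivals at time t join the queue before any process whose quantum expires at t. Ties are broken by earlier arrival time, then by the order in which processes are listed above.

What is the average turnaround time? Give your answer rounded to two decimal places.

Gantt: | A 0-4 | B 4-8 | C 8-11 | D 11-15 | E 15-16 | F 16-20 | G 20-24 | A 24-28 | B 28-31 | D 31-32 | F 32-36 | G 36-39 |
Completion: A=28  B=31  C=11  D=32  E=16  F=36  G=39
Turnaround (C−A): A=28  B=31  C=9  D=30  E=14  F=33  G=36
Turnaround times: A=28, B=31, C=9, D=30, E=14, F=33, G=36
Average turnaround = (28+31+9+30+14+33+36) / 7 = 181/7 = 25.86

25.86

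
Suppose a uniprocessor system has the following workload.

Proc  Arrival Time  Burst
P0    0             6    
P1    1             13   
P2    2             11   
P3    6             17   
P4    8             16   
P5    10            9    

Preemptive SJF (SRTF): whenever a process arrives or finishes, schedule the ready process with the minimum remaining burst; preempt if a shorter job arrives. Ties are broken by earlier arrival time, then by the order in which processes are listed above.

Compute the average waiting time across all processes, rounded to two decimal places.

Gantt: | P0 0-6 | P2 6-17 | P5 17-26 | P1 26-39 | P4 39-55 | P3 55-72 |
Completion: P0=6  P1=39  P2=17  P3=72  P4=55  P5=26
Turnaround (C−A): P0=6  P1=38  P2=15  P3=66  P4=47  P5=16
Waiting times: P0=0, P1=25, P2=4, P3=49, P4=31, P5=7
Average waiting = (0+25+4+49+31+7) / 6 = 116/6 = 19.33

19.33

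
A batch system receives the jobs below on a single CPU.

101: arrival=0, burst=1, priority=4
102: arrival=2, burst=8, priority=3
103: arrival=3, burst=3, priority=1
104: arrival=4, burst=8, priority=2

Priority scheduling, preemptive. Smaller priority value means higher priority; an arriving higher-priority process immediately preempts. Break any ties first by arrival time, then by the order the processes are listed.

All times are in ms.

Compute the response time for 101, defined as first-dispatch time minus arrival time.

Timeline: | 101 0-1 | idle 1-2 | 102 2-3 | 103 3-6 | 104 6-14 | 102 14-21 |
Completion: 101=1  102=21  103=6  104=14
Turnaround (C−A): 101=1  102=19  103=3  104=10
Response(101) = first start − arrival = 0 − 0 = 0

0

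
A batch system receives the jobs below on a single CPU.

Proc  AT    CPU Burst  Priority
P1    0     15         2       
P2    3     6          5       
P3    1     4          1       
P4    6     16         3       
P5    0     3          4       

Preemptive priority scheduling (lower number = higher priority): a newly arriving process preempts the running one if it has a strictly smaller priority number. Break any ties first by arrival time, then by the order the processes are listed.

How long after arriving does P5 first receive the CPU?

35

Gantt: | P1 0-1 | P3 1-5 | P1 5-19 | P4 19-35 | P5 35-38 | P2 38-44 |
Completion: P1=19  P2=44  P3=5  P4=35  P5=38
Response(P5) = first start − arrival = 35 − 0 = 35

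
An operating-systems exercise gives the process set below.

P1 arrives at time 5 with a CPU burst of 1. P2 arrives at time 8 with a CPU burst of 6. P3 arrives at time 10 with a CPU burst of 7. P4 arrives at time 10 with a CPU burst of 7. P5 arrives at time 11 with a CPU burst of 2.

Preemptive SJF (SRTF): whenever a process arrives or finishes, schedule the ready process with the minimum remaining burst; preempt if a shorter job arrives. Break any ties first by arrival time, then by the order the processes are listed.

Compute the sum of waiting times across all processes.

Schedule: | idle 0-5 | P1 5-6 | idle 6-8 | P2 8-11 | P5 11-13 | P2 13-16 | P3 16-23 | P4 23-30 |
Completion: P1=6  P2=16  P3=23  P4=30  P5=13
Waiting = turnaround − burst: P1=0, P2=2, P3=6, P4=13, P5=0
Total waiting = 0 + 2 + 6 + 13 + 0 = 21

21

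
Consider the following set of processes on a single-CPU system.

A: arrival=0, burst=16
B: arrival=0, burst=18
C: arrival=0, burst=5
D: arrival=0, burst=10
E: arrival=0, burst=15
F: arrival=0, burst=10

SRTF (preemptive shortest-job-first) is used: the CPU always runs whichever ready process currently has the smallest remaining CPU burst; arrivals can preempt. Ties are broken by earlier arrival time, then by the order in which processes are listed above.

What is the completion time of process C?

Gantt: | C 0-5 | D 5-15 | F 15-25 | E 25-40 | A 40-56 | B 56-74 |
Completion: A=56  B=74  C=5  D=15  E=40  F=25

5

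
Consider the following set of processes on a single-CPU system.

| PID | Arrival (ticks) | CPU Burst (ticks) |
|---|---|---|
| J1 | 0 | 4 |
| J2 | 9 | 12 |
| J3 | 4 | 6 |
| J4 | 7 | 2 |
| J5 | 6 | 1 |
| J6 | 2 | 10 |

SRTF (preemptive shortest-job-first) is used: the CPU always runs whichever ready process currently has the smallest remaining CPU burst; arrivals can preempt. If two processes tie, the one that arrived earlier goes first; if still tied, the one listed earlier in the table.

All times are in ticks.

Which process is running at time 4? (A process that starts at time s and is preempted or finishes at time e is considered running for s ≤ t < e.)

Timeline: | J1 0-4 | J3 4-6 | J5 6-7 | J4 7-9 | J3 9-13 | J6 13-23 | J2 23-35 |
Completion: J1=4  J2=35  J3=13  J4=9  J5=7  J6=23
Turnaround (C−A): J1=4  J2=26  J3=9  J4=2  J5=1  J6=21

J3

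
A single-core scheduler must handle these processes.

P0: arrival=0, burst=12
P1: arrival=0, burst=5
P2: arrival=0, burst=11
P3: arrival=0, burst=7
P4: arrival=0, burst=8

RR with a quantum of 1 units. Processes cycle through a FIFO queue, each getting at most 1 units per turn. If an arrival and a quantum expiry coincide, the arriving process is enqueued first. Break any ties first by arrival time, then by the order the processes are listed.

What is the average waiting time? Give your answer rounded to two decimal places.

Timeline: | P0 0-1 | P1 1-2 | P2 2-3 | P3 3-4 | P4 4-5 | P0 5-6 | P1 6-7 | P2 7-8 | P3 8-9 | P4 9-10 | P0 10-11 | P1 11-12 | P2 12-13 | P3 13-14 | P4 14-15 | P0 15-16 | P1 16-17 | P2 17-18 | P3 18-19 | P4 19-20 | P0 20-21 | P1 21-22 | P2 22-23 | P3 23-24 | P4 24-25 | P0 25-26 | P2 26-27 | P3 27-28 | P4 28-29 | P0 29-30 | P2 30-31 | P3 31-32 | P4 32-33 | P0 33-34 | P2 34-35 | P4 35-36 | P0 36-37 | P2 37-38 | P0 38-39 | P2 39-40 | P0 40-41 | P2 41-42 | P0 42-43 |
Completion: P0=43  P1=22  P2=42  P3=32  P4=36
Turnaround (C−A): P0=43  P1=22  P2=42  P3=32  P4=36
Waiting times: P0=31, P1=17, P2=31, P3=25, P4=28
Average waiting = (31+17+31+25+28) / 5 = 132/5 = 26.40

26.40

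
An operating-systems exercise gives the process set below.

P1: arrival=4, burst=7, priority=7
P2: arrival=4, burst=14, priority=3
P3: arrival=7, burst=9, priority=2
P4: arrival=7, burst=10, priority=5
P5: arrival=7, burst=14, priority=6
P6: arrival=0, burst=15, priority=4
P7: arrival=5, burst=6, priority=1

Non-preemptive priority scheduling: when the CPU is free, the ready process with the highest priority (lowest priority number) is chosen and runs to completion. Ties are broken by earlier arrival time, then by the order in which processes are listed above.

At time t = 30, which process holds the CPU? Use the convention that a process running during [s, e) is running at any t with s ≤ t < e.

Gantt: | P6 0-15 | P7 15-21 | P3 21-30 | P2 30-44 | P4 44-54 | P5 54-68 | P1 68-75 |
Completion: P1=75  P2=44  P3=30  P4=54  P5=68  P6=15  P7=21

P2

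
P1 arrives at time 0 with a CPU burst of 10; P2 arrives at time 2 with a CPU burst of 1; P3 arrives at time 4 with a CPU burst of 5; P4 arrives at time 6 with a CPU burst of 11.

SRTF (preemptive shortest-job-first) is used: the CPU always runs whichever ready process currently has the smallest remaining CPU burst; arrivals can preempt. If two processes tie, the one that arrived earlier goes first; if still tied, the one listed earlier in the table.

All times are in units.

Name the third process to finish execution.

P1

Gantt: | P1 0-2 | P2 2-3 | P1 3-4 | P3 4-9 | P1 9-16 | P4 16-27 |
Completion: P1=16  P2=3  P3=9  P4=27
Finish order: P2 → P3 → P1 → P4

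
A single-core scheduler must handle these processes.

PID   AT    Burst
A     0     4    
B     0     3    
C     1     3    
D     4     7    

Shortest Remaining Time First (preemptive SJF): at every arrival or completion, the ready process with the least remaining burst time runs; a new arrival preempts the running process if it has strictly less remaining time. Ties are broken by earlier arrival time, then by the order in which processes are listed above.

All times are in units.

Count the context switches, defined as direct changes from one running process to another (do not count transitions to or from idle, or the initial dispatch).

3

Gantt: | B 0-3 | C 3-6 | A 6-10 | D 10-17 |
Completion: A=10  B=3  C=6  D=17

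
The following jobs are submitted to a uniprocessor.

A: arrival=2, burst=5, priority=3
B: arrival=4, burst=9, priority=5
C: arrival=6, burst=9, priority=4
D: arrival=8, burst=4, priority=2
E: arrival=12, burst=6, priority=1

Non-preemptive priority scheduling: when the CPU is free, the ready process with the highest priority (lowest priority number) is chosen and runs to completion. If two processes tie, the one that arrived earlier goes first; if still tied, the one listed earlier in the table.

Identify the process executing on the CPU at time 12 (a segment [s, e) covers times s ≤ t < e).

C

Schedule: | idle 0-2 | A 2-7 | C 7-16 | E 16-22 | D 22-26 | B 26-35 |
Completion: A=7  B=35  C=16  D=26  E=22
Turnaround (C−A): A=5  B=31  C=10  D=18  E=10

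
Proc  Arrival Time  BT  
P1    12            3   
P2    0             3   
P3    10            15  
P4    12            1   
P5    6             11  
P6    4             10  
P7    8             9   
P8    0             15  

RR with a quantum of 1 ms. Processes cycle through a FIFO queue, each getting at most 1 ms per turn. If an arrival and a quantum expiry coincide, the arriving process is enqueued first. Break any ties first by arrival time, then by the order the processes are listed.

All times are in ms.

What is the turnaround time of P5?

Schedule: | P2 0-1 | P8 1-2 | P2 2-3 | P8 3-4 | P2 4-5 | P6 5-6 | P8 6-7 | P5 7-8 | P6 8-9 | P8 9-10 | P7 10-11 | P5 11-12 | P6 12-13 | P3 13-14 | P8 14-15 | P7 15-16 | P1 16-17 | P4 17-18 | P5 18-19 | P6 19-20 | P3 20-21 | P8 21-22 | P7 22-23 | P1 23-24 | P5 24-25 | P6 25-26 | P3 26-27 | P8 27-28 | P7 28-29 | P1 29-30 | P5 30-31 | P6 31-32 | P3 32-33 | P8 33-34 | P7 34-35 | P5 35-36 | P6 36-37 | P3 37-38 | P8 38-39 | P7 39-40 | P5 40-41 | P6 41-42 | P3 42-43 | P8 43-44 | P7 44-45 | P5 45-46 | P6 46-47 | P3 47-48 | P8 48-49 | P7 49-50 | P5 50-51 | P6 51-52 | P3 52-53 | P8 53-54 | P7 54-55 | P5 55-56 | P3 56-57 | P8 57-58 | P5 58-59 | P3 59-60 | P8 60-61 | P3 61-62 | P8 62-63 | P3 63-67 |
Completion: P1=30  P2=5  P3=67  P4=18  P5=59  P6=52  P7=55  P8=63
Turnaround(P5) = completion − arrival = 59 − 6 = 53

53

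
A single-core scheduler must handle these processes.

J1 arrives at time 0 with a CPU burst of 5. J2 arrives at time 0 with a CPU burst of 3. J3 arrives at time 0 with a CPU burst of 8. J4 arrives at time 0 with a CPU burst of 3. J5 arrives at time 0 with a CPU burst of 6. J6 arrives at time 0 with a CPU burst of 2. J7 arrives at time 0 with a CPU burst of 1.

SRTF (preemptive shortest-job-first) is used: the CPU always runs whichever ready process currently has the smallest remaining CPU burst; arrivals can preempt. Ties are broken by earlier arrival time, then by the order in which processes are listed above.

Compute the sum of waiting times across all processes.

53

Gantt: | J7 0-1 | J6 1-3 | J2 3-6 | J4 6-9 | J1 9-14 | J5 14-20 | J3 20-28 |
Completion: J1=14  J2=6  J3=28  J4=9  J5=20  J6=3  J7=1
Turnaround (C−A): J1=14  J2=6  J3=28  J4=9  J5=20  J6=3  J7=1
Waiting = turnaround − burst: J1=9, J2=3, J3=20, J4=6, J5=14, J6=1, J7=0
Total waiting = 9 + 3 + 20 + 6 + 14 + 1 + 0 = 53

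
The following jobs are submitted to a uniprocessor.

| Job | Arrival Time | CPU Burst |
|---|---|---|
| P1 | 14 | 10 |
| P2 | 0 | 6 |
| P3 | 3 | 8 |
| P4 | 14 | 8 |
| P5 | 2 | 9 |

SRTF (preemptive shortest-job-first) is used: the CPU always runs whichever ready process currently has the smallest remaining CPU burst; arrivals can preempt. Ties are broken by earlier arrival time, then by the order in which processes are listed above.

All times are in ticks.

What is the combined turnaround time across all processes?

81

Timeline: | P2 0-6 | P3 6-14 | P4 14-22 | P5 22-31 | P1 31-41 |
Completion: P1=41  P2=6  P3=14  P4=22  P5=31
Turnaround (C−A): P1=27  P2=6  P3=11  P4=8  P5=29
Turnaround = completion − arrival: P1=27, P2=6, P3=11, P4=8, P5=29
Total turnaround = 27 + 6 + 11 + 8 + 29 = 81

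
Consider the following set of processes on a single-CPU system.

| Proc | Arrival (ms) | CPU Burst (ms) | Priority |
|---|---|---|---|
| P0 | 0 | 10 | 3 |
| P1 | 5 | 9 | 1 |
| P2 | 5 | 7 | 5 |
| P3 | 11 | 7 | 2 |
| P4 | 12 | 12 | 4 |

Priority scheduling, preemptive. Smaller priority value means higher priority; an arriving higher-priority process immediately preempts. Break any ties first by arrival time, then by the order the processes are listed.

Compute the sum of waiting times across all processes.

Gantt: | P0 0-5 | P1 5-14 | P3 14-21 | P0 21-26 | P4 26-38 | P2 38-45 |
Completion: P0=26  P1=14  P2=45  P3=21  P4=38
Turnaround (C−A): P0=26  P1=9  P2=40  P3=10  P4=26
Waiting = turnaround − burst: P0=16, P1=0, P2=33, P3=3, P4=14
Total waiting = 16 + 0 + 33 + 3 + 14 = 66

66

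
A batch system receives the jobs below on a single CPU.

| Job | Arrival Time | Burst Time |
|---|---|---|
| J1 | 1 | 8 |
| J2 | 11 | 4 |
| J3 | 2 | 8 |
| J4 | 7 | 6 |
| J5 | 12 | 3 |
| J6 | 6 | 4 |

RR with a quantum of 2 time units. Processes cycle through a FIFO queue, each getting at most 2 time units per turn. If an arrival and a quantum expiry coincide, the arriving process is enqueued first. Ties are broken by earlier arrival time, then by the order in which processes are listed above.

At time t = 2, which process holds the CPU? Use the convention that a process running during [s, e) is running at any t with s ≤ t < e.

J1

Gantt: | idle 0-1 | J1 1-3 | J3 3-5 | J1 5-7 | J3 7-9 | J6 9-11 | J4 11-13 | J1 13-15 | J3 15-17 | J2 17-19 | J6 19-21 | J5 21-23 | J4 23-25 | J1 25-27 | J3 27-29 | J2 29-31 | J5 31-32 | J4 32-34 |
Completion: J1=27  J2=31  J3=29  J4=34  J5=32  J6=21
Turnaround (C−A): J1=26  J2=20  J3=27  J4=27  J5=20  J6=15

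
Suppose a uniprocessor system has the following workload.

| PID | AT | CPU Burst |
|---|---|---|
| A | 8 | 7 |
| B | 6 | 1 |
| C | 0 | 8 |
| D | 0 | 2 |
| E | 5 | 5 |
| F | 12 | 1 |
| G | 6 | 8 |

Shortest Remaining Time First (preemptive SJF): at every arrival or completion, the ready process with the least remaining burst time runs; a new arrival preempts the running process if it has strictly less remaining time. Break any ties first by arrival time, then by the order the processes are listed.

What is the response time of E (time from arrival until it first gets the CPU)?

6

Schedule: | D 0-2 | C 2-6 | B 6-7 | C 7-11 | E 11-12 | F 12-13 | E 13-17 | A 17-24 | G 24-32 |
Completion: A=24  B=7  C=11  D=2  E=17  F=13  G=32
Turnaround (C−A): A=16  B=1  C=11  D=2  E=12  F=1  G=26
Response(E) = first start − arrival = 11 − 5 = 6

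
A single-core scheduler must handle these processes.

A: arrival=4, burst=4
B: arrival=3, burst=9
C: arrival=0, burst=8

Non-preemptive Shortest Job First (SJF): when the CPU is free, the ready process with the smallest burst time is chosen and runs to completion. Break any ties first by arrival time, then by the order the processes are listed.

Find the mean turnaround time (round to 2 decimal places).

11.33

Schedule: | C 0-8 | A 8-12 | B 12-21 |
Completion: A=12  B=21  C=8
Turnaround (C−A): A=8  B=18  C=8
Turnaround times: A=8, B=18, C=8
Average turnaround = (8+18+8) / 3 = 34/3 = 11.33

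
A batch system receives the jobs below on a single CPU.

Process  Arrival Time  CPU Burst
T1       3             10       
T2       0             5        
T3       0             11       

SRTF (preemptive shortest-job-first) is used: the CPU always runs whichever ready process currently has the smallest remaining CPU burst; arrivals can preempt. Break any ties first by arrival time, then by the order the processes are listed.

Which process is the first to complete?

T2

Gantt: | T2 0-5 | T1 5-15 | T3 15-26 |
Completion: T1=15  T2=5  T3=26
Finish order: T2 → T1 → T3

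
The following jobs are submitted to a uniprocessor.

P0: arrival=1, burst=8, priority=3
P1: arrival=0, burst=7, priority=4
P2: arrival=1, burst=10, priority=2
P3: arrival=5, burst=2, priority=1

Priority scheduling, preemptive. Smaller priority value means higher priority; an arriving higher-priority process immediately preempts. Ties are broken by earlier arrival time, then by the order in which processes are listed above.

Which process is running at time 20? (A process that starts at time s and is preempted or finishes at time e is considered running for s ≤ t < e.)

Timeline: | P1 0-1 | P2 1-5 | P3 5-7 | P2 7-13 | P0 13-21 | P1 21-27 |
Completion: P0=21  P1=27  P2=13  P3=7
Turnaround (C−A): P0=20  P1=27  P2=12  P3=2

P0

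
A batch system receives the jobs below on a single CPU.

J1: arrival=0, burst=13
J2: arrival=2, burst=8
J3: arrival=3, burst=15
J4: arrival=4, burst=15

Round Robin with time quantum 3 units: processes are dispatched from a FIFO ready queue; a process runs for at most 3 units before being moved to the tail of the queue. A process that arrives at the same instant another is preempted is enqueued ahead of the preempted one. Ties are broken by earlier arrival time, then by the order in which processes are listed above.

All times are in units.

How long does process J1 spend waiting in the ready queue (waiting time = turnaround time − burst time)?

29

Gantt: | J1 0-3 | J2 3-6 | J3 6-9 | J1 9-12 | J4 12-15 | J2 15-18 | J3 18-21 | J1 21-24 | J4 24-27 | J2 27-29 | J3 29-32 | J1 32-35 | J4 35-38 | J3 38-41 | J1 41-42 | J4 42-45 | J3 45-48 | J4 48-51 |
Completion: J1=42  J2=29  J3=48  J4=51
Turnaround (C−A): J1=42  J2=27  J3=45  J4=47
Waiting(J1) = turnaround − burst = 42 − 13 = 29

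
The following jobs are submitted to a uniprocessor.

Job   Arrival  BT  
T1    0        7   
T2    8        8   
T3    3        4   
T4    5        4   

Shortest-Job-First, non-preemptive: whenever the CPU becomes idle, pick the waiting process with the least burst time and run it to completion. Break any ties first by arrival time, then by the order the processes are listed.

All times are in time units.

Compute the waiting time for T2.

Gantt: | T1 0-7 | T3 7-11 | T4 11-15 | T2 15-23 |
Completion: T1=7  T2=23  T3=11  T4=15
Turnaround (C−A): T1=7  T2=15  T3=8  T4=10
Waiting(T2) = turnaround − burst = 15 − 8 = 7

7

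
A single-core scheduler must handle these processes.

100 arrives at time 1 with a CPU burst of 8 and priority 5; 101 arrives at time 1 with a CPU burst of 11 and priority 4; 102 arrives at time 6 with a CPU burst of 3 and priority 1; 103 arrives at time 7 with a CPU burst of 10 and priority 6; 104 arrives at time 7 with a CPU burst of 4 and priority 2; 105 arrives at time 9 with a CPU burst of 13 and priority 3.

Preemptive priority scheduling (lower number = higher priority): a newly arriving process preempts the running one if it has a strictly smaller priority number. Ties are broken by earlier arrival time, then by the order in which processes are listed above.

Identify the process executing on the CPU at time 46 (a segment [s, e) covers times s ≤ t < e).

103

Schedule: | idle 0-1 | 101 1-6 | 102 6-9 | 104 9-13 | 105 13-26 | 101 26-32 | 100 32-40 | 103 40-50 |
Completion: 100=40  101=32  102=9  103=50  104=13  105=26
Turnaround (C−A): 100=39  101=31  102=3  103=43  104=6  105=17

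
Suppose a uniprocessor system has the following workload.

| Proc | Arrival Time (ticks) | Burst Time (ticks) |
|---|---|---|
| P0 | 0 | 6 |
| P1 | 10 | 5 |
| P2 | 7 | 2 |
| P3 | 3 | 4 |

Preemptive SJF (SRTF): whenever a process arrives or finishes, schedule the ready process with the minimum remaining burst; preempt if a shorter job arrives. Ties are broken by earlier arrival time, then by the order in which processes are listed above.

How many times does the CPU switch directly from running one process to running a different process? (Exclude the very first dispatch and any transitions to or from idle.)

4

Timeline: | P0 0-6 | P3 6-7 | P2 7-9 | P3 9-12 | P1 12-17 |
Completion: P0=6  P1=17  P2=9  P3=12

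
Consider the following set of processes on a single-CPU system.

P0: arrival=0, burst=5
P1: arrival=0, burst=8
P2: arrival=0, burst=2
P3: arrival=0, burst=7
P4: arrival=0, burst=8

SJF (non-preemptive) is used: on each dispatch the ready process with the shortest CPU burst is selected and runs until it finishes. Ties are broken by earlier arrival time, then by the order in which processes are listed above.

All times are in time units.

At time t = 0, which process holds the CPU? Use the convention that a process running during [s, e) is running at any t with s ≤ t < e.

P2

Timeline: | P2 0-2 | P0 2-7 | P3 7-14 | P1 14-22 | P4 22-30 |
Completion: P0=7  P1=22  P2=2  P3=14  P4=30
Turnaround (C−A): P0=7  P1=22  P2=2  P3=14  P4=30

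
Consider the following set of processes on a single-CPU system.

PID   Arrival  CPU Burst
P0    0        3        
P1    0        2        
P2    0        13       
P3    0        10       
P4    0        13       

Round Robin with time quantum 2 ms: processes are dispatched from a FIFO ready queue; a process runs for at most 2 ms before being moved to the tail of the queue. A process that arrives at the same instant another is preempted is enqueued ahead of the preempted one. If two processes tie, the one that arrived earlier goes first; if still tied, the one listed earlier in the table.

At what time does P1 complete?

Schedule: | P0 0-2 | P1 2-4 | P2 4-6 | P3 6-8 | P4 8-10 | P0 10-11 | P2 11-13 | P3 13-15 | P4 15-17 | P2 17-19 | P3 19-21 | P4 21-23 | P2 23-25 | P3 25-27 | P4 27-29 | P2 29-31 | P3 31-33 | P4 33-35 | P2 35-37 | P4 37-39 | P2 39-40 | P4 40-41 |
Completion: P0=11  P1=4  P2=40  P3=33  P4=41

4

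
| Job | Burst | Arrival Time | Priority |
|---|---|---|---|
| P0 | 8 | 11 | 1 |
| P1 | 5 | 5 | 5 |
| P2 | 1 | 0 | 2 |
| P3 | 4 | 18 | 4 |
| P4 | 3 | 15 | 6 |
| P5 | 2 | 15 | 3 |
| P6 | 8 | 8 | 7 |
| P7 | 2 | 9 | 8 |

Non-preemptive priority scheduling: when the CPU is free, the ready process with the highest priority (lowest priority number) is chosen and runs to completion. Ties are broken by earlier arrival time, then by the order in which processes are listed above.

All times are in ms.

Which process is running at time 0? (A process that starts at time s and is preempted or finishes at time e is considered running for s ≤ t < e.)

Timeline: | P2 0-1 | idle 1-5 | P1 5-10 | P6 10-18 | P0 18-26 | P5 26-28 | P3 28-32 | P4 32-35 | P7 35-37 |
Completion: P0=26  P1=10  P2=1  P3=32  P4=35  P5=28  P6=18  P7=37
Turnaround (C−A): P0=15  P1=5  P2=1  P3=14  P4=20  P5=13  P6=10  P7=28

P2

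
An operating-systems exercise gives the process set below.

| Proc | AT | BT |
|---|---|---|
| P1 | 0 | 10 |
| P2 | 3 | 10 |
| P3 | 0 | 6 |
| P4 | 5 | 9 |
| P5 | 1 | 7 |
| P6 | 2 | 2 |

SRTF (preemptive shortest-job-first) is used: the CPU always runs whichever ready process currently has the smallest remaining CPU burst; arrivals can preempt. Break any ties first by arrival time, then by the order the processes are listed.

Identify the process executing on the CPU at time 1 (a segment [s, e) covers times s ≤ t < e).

P3

Timeline: | P3 0-2 | P6 2-4 | P3 4-8 | P5 8-15 | P4 15-24 | P1 24-34 | P2 34-44 |
Completion: P1=34  P2=44  P3=8  P4=24  P5=15  P6=4
Turnaround (C−A): P1=34  P2=41  P3=8  P4=19  P5=14  P6=2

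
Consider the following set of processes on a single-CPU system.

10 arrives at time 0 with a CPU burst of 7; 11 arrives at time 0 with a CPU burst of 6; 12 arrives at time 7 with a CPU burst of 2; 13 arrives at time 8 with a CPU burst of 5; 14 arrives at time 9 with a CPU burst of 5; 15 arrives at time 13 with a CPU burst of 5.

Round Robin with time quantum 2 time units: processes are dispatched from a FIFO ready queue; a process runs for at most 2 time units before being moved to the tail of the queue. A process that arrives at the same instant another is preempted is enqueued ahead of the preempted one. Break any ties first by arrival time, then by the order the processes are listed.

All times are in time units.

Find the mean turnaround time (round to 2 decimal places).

Gantt: | 10 0-2 | 11 2-4 | 10 4-6 | 11 6-8 | 10 8-10 | 12 10-12 | 13 12-14 | 11 14-16 | 14 16-18 | 10 18-19 | 15 19-21 | 13 21-23 | 14 23-25 | 15 25-27 | 13 27-28 | 14 28-29 | 15 29-30 |
Completion: 10=19  11=16  12=12  13=28  14=29  15=30
Turnaround times: 10=19, 11=16, 12=5, 13=20, 14=20, 15=17
Average turnaround = (19+16+5+20+20+17) / 6 = 97/6 = 16.17

16.17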